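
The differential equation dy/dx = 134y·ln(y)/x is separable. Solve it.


Separate: dy/[y ln(y)] = 134 dx/x.
Substitute u = ln(y): du/u = 134 dx/x.
Integrate: ln|ln(y)| = 134ln|x| + C₀, hence ln(y) = C·x^134.


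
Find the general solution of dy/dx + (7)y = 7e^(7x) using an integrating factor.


P(x) = 7 ⇒ μ = e^(7x).
(μ y)' = 7e^(14x) ⇒ μ y = (7/14)e^(14x) + C.
Divide by μ: y = (1/2)e^(7x) + Ce^(-7x).


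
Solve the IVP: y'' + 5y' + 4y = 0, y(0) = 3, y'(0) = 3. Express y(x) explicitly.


Characteristic roots of r² + 5r + 4 = 0 are -4, -1.
General solution y = c₁ e^(-4x) + c₂ e^(-x).
Apply y(0) = 3: c₁ + c₂ = 3. Apply y'(0) = 3: -4 c₁ - 1 c₂ = 3.
Solve: c₁ = -2, c₂ = 5.
Particular solution: y = -2e^(-4x) + 5e^(-x).


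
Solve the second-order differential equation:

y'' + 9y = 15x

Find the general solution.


Homogeneous: r² + 9 = 0 ⇒ r = ±3i, y_h = C₁cos(3x) + C₂sin(3x).
Polynomial forcing; try y_p = Ax + B. Then y_p'' + 9 y_p = 9(Ax + B) = 15x, so B = 0 and A = 5/3.
General solution: y = C₁cos(3x) + C₂sin(3x) + (5/3)x.


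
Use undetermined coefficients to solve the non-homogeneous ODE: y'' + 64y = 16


Homogeneous part: r² + 64 = 0 ⇒ r = ±8i, so y_h = C₁cos(8x) + C₂sin(8x).
Try constant y_p = A; plug in: 64A = 16 ⇒ A = 1/4.
General solution: y = C₁cos(8x) + C₂sin(8x) + 1/4.


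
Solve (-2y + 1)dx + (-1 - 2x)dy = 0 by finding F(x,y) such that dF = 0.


Check exactness: ∂M/∂y = -2 and ∂N/∂x = -2; equal, so the equation is exact.
Integrate M with respect to x (treating y as constant): ∫M dx = -2xy + x + h(y).
Differentiate w.r.t. y and set equal to N: the x-dependent terms already match, leaving h'(y) = -1. Integrate: h(y) = -y.
So F(x,y) = -y - 2xy + x.
General solution: -y - 2xy + x = C.


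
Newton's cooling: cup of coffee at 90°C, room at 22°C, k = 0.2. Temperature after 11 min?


Newton's law: dT/dt = -k(T - T_a) has solution T(t) = T_a + (T₀ - T_a)e^(-kt).
Plug in T_a = 22, T₀ = 90, k = 0.2, t = 11: T(11) = 22 + (68)e^(-2.20) ≈ 29.5°C.


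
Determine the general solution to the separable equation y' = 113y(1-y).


Separate: dy/[y(1-y)] = 113 dx.
Partial fractions: 1/[y(1-y)] = 1/y + 1/(1-y).
Integrate: ln|y/(1-y)| = 113x + C₀.
Solve for y: y = 1/(1 + Ce^(-113x)).


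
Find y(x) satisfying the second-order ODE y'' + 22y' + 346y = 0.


Characteristic equation: r² + 22r + 346 = 0.
Discriminant is negative; roots r = -11 ± 15i (complex conjugate pair).
General solution uses e^(α x)(C₁ cos(β x) + C₂ sin(β x)): y = e^(-11x)(C₁cos(15x) + C₂sin(15x)).


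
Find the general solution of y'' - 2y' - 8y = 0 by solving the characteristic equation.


Characteristic equation: r² - 2r - 8 = 0.
Factor: (r + 2)(r - 4) = 0 ⇒ r = -2, 4 (distinct real).
General solution: y = C₁e^(-2x) + C₂e^(4x).


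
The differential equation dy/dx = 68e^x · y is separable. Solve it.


Separate variables: dy/y = 68e^x dx.
Integrate: ln|y| = 68e^x + C₀.
Exponentiate: y = Ce^(68e^x).


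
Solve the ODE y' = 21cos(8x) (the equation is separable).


g(y) = 1, so integrate directly: y = ∫ 21cos(8x) dx = (21/8)sin(8x) + C.


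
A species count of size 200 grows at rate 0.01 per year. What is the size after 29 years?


The ODE dP/dt = 0.01P has solution P(t) = P(0)e^(0.01t).
Substitute P(0) = 200 and t = 29: P(29) = 200 e^(0.29) ≈ 267.


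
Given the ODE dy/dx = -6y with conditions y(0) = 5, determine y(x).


General solution of y' = -6y is y = Ce^(-6x).
Apply y(0) = 5: C = 5.
Particular solution: y = 5e^(-6x).


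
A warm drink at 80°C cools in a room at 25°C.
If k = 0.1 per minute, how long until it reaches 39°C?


From T(t) = T_a + (T₀ - T_a)e^(-kt), set T(t) = 39:
(39 - 25) / (80 - 25) = e^(-0.1t), so t = -ln(0.255)/0.1 ≈ 13.7 minutes.


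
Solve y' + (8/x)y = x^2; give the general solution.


P(x) = 8/x ⇒ μ = x^8.
(x^8 y)' = x^8·x^2 = x^10.
Integrate: x^8 y = x^11/(11) + C.
Solve for y: y = (1/11)x^3 + C/x^8.


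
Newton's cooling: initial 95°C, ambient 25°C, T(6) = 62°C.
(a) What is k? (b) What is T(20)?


Newton's law: T(t) = T_a + (T₀ - T_a)e^(-kt).
(a) Use T(6) = 62: (62 - 25)/(95 - 25) = e^(-k·6), so k = -ln(0.529)/6 ≈ 0.1063.
(b) Apply k to t = 20: T(20) = 25 + (70)e^(-2.125) ≈ 33.4°C.


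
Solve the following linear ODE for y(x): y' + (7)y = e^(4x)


P(x) = 7 ⇒ μ = e^(7x).
(μ y)' = e^(11x) ⇒ μ y = e^(11x)/11 + C.
Divide by μ: y = (1/11)e^(4x) + Ce^(-7x).


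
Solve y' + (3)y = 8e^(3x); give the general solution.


P(x) = 3 ⇒ μ = e^(3x).
(μ y)' = 8e^(6x) ⇒ μ y = (8/6)e^(6x) + C.
Divide by μ: y = (4/3)e^(3x) + Ce^(-3x).


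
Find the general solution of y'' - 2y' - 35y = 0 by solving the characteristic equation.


Characteristic equation: r² - 2r - 35 = 0.
Factor: (r + 5)(r - 7) = 0 ⇒ r = -5, 7 (distinct real).
General solution: y = C₁e^(-5x) + C₂e^(7x).


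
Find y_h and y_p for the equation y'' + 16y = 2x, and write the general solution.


Homogeneous: r² + 16 = 0 ⇒ r = ±4i, y_h = C₁cos(4x) + C₂sin(4x).
Polynomial forcing; try y_p = Ax + B. Then y_p'' + 16 y_p = 16(Ax + B) = 2x, so B = 0 and A = 1/8.
General solution: y = C₁cos(4x) + C₂sin(4x) + (1/8)x.


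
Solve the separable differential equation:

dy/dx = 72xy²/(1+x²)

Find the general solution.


Separate: dy/y² = 72x/(1+x²) dx.
Integrate LHS: ∫ dy/y² = -1/y.
Integrate RHS via u = 1+x²: 36ln(1+x²) + C.
Result: -1/y = 36ln(1+x²) + C.


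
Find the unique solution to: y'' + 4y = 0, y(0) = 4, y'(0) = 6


Characteristic roots of r² + 4 = 0 are ±2i, so y = C₁cos(2x) + C₂sin(2x).
Apply y(0) = 4: C₁ = 4. Differentiate and apply y'(0) = 6: 2·C₂ = 6, so C₂ = 3.
Particular solution: y = 4cos(2x) + 3sin(2x).


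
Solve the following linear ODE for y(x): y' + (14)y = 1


P(x) = 14, Q(x) = 1; integrating factor μ = e^(14x).
(μ y)' = e^(14x) ⇒ μ y = (1/14)e^(14x) + C.
Divide by μ: y = 1/14 + Ce^(-14x).


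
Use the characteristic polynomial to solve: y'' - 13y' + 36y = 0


Characteristic equation: r² - 13r + 36 = 0.
Factor: (r - 9)(r - 4) = 0 ⇒ r = 9, 4 (distinct real).
General solution: y = C₁e^(9x) + C₂e^(4x).


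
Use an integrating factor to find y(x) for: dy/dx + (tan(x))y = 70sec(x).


P(x) = tan(x) ⇒ μ = e^(∫tan(x)dx) = sec(x).
(sec(x) y)' = 70sec²(x) ⇒ sec(x) y = 70tan(x) + C.
Multiply by cos(x): y = 70sin(x) + C·cos(x).


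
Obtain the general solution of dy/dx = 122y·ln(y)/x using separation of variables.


Separate: dy/[y ln(y)] = 122 dx/x.
Substitute u = ln(y): du/u = 122 dx/x.
Integrate: ln|ln(y)| = 122ln|x| + C₀, hence ln(y) = C·x^122.


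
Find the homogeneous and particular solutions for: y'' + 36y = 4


Homogeneous part: r² + 36 = 0 ⇒ r = ±6i, so y_h = C₁cos(6x) + C₂sin(6x).
Try constant y_p = A; plug in: 36A = 4 ⇒ A = 1/9.
General solution: y = C₁cos(6x) + C₂sin(6x) + 1/9.


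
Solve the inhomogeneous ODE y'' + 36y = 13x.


Homogeneous: r² + 36 = 0 ⇒ r = ±6i, y_h = C₁cos(6x) + C₂sin(6x).
Polynomial forcing; try y_p = Ax + B. Then y_p'' + 36 y_p = 36(Ax + B) = 13x, so B = 0 and A = 13/36.
General solution: y = C₁cos(6x) + C₂sin(6x) + (13/36)x.


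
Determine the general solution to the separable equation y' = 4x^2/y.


Separate variables: y dy = 4x^2 dx.
Integrate both sides: y²/2 = (4/3)x^3 + C₀.
Multiply by 2: y² = (8/3)x^3 + C.


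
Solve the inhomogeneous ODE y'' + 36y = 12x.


Homogeneous: r² + 36 = 0 ⇒ r = ±6i, y_h = C₁cos(6x) + C₂sin(6x).
Polynomial forcing; try y_p = Ax + B. Then y_p'' + 36 y_p = 36(Ax + B) = 12x, so B = 0 and A = 1/3.
General solution: y = C₁cos(6x) + C₂sin(6x) + (1/3)x.


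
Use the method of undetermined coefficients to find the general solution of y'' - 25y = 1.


Characteristic roots of r² - 25 = 0 are 5, -5.
y_h = C₁e^(5x) + C₂e^(-5x).
Forcing exponent 0 is not a characteristic root; try y_p = A.
Substitute: A·(0 + (0)·0 + (-25)) = A·-25 = 1, so A = -1/25.
General solution: y = C₁e^(5x) + C₂e^(-5x) - 1/25.


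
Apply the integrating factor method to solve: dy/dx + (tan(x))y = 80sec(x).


P(x) = tan(x) ⇒ μ = e^(∫tan(x)dx) = sec(x).
(sec(x) y)' = 80sec²(x) ⇒ sec(x) y = 80tan(x) + C.
Multiply by cos(x): y = 80sin(x) + C·cos(x).


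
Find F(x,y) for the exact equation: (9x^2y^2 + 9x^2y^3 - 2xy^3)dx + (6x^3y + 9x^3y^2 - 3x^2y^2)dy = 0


Check exactness: ∂M/∂y = 18x^2y + 27x^2y^2 - 6xy^2 and ∂N/∂x = 18x^2y + 27x^2y^2 - 6xy^2; equal, so the equation is exact.
Integrate M with respect to x (treating y as constant): ∫M dx = 3x^3y^2 + 3x^3y^3 - x^2y^3 + h(y).
Differentiate w.r.t. y and set equal to N: all terms match, so h'(y) = 0 and h is a constant absorbed into C.
General solution: 3x^3y^2 + 3x^3y^3 - x^2y^3 = C.


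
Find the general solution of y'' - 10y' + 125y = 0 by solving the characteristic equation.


Characteristic equation: r² - 10r + 125 = 0.
Discriminant is negative; roots r = 5 ± 10i (complex conjugate pair).
General solution uses e^(α x)(C₁ cos(β x) + C₂ sin(β x)): y = e^(5x)(C₁cos(10x) + C₂sin(10x)).


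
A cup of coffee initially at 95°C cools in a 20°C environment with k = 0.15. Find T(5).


Newton's law: dT/dt = -k(T - T_a) has solution T(t) = T_a + (T₀ - T_a)e^(-kt).
Plug in T_a = 20, T₀ = 95, k = 0.15, t = 5: T(5) = 20 + (75)e^(-0.75) ≈ 55.4°C.


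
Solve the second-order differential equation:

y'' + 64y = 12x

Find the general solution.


Homogeneous: r² + 64 = 0 ⇒ r = ±8i, y_h = C₁cos(8x) + C₂sin(8x).
Polynomial forcing; try y_p = Ax + B. Then y_p'' + 64 y_p = 64(Ax + B) = 12x, so B = 0 and A = 3/16.
General solution: y = C₁cos(8x) + C₂sin(8x) + (3/16)x.


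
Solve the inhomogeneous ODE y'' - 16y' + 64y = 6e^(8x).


Characteristic polynomial (r - 8)² = 0; repeated root r = 8.
y_h = (C₁ + C₂x)e^(8x). Forcing matches the repeated root (resonance), so try y_p = Ax² e^(8x).
Substitute and solve for A: 2A = 6, so A = 3.
General solution: y = (C₁ + C₂x + 3x²)e^(8x).


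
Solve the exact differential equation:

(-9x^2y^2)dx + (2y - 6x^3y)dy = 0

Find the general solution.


Check exactness: ∂M/∂y = -18x^2y and ∂N/∂x = -18x^2y; equal, so the equation is exact.
Integrate M with respect to x (treating y as constant): ∫M dx = -3x^3y^2 + h(y).
Differentiate w.r.t. y and set equal to N: the x-dependent terms already match, leaving h'(y) = 2y. Integrate: h(y) = y^2.
So F(x,y) = y^2 - 3x^3y^2.
General solution: y^2 - 3x^3y^2 = C.


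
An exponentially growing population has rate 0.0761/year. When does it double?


Exponential growth: P(t) = P₀ e^(0.0761t). Set P(t)/P₀ = 2: e^(0.0761t) = 2.
Solve: t = ln(2)/0.0761 ≈ 9.11 years.


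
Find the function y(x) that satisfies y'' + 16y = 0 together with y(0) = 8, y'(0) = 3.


Characteristic roots of r² + 16 = 0 are ±4i, so y = C₁cos(4x) + C₂sin(4x).
Apply y(0) = 8: C₁ = 8. Differentiate and apply y'(0) = 3: 4·C₂ = 3, so C₂ = 3/4.
Particular solution: y = 8cos(4x) + (3/4)sin(4x).


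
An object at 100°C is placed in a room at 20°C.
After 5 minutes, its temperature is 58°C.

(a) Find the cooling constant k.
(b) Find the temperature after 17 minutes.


Newton's law: T(t) = T_a + (T₀ - T_a)e^(-kt).
(a) Use T(5) = 58: (58 - 20)/(100 - 20) = e^(-k·5), so k = -ln(0.475)/5 ≈ 0.1489.
(b) Apply k to t = 17: T(17) = 20 + (80)e^(-2.531) ≈ 26.4°C.


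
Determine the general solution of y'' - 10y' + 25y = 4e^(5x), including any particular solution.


Characteristic polynomial (r - 5)² = 0; repeated root r = 5.
y_h = (C₁ + C₂x)e^(5x). Forcing matches the repeated root (resonance), so try y_p = Ax² e^(5x).
Substitute and solve for A: 2A = 4, so A = 2.
General solution: y = (C₁ + C₂x + 2x²)e^(5x).


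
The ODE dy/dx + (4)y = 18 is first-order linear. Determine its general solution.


P(x) = 4, Q(x) = 18; integrating factor μ = e^(4x).
(μ y)' = 18e^(4x) ⇒ μ y = (9/2)e^(4x) + C.
Divide by μ: y = 9/2 + Ce^(-4x).


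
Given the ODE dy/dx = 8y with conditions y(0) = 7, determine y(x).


General solution of y' = 8y is y = Ce^(8x).
Apply y(0) = 7: C = 7.
Particular solution: y = 7e^(8x).


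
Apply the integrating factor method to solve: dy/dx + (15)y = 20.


P(x) = 15, Q(x) = 20; integrating factor μ = e^(15x).
(μ y)' = 20e^(15x) ⇒ μ y = (4/3)e^(15x) + C.
Divide by μ: y = 4/3 + Ce^(-15x).


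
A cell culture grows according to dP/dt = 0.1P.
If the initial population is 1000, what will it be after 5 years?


The ODE dP/dt = 0.1P has solution P(t) = P(0)e^(0.1t).
Substitute P(0) = 1000 and t = 5: P(5) = 1000 e^(0.50) ≈ 1649.


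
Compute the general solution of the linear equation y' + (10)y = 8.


P(x) = 10, Q(x) = 8; integrating factor μ = e^(10x).
(μ y)' = 8e^(10x) ⇒ μ y = (4/5)e^(10x) + C.
Divide by μ: y = 4/5 + Ce^(-10x).


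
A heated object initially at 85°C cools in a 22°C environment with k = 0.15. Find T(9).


Newton's law: dT/dt = -k(T - T_a) has solution T(t) = T_a + (T₀ - T_a)e^(-kt).
Plug in T_a = 22, T₀ = 85, k = 0.15, t = 9: T(9) = 22 + (63)e^(-1.35) ≈ 38.3°C.


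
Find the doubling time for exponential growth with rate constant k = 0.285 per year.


Exponential growth: P(t) = P₀ e^(0.285t). Set P(t)/P₀ = 2: e^(0.285t) = 2.
Solve: t = ln(2)/0.285 ≈ 2.43 years.


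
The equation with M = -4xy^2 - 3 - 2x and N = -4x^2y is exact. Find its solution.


Check exactness: ∂M/∂y = -8xy and ∂N/∂x = -8xy; equal, so the equation is exact.
Integrate M with respect to x (treating y as constant): ∫M dx = -2x^2y^2 - 3x - x^2 + h(y).
Differentiate w.r.t. y and set equal to N: all terms match, so h'(y) = 0 and h is a constant absorbed into C.
General solution: -2x^2y^2 - 3x - x^2 = C.


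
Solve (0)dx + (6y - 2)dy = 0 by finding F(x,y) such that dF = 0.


Check exactness: ∂M/∂y = 0 and ∂N/∂x = 0; equal, so the equation is exact.
Integrate M with respect to x (treating y as constant): ∫M dx = 0 + h(y).
Differentiate w.r.t. y and set equal to N: the x-dependent terms already match, leaving h'(y) = 6y - 2. Integrate: h(y) = 3y^2 - 2y.
So F(x,y) = 3y^2 - 2y.
General solution: 3y^2 - 2y = C.


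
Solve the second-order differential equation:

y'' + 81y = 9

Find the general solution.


Homogeneous part: r² + 81 = 0 ⇒ r = ±9i, so y_h = C₁cos(9x) + C₂sin(9x).
Try constant y_p = A; plug in: 81A = 9 ⇒ A = 1/9.
General solution: y = C₁cos(9x) + C₂sin(9x) + 1/9.


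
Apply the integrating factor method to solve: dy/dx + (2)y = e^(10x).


P(x) = 2 ⇒ μ = e^(2x).
(μ y)' = e^(12x) ⇒ μ y = e^(12x)/12 + C.
Divide by μ: y = (1/12)e^(10x) + Ce^(-2x).


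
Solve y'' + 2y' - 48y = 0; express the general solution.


Characteristic equation: r² + 2r - 48 = 0.
Factor: (r - 6)(r + 8) = 0 ⇒ r = 6, -8 (distinct real).
General solution: y = C₁e^(6x) + C₂e^(-8x).


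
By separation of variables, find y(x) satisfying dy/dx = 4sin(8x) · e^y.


Separate: e^(-y) dy = 4sin(8x) dx.
Integrate: -e^(-y) = -(1/2)cos(8x) + C₀.
Rearrange: e^(-y) = (1/2)cos(8x) + C.


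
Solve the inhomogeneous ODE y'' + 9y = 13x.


Homogeneous: r² + 9 = 0 ⇒ r = ±3i, y_h = C₁cos(3x) + C₂sin(3x).
Polynomial forcing; try y_p = Ax + B. Then y_p'' + 9 y_p = 9(Ax + B) = 13x, so B = 0 and A = 13/9.
General solution: y = C₁cos(3x) + C₂sin(3x) + (13/9)x.


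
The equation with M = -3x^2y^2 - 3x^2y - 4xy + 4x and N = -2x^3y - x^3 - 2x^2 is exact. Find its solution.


Check exactness: ∂M/∂y = -6x^2y - 3x^2 - 4x and ∂N/∂x = -6x^2y - 3x^2 - 4x; equal, so the equation is exact.
Integrate M with respect to x (treating y as constant): ∫M dx = -x^3y^2 - x^3y - 2x^2y + 2x^2 + h(y).
Differentiate w.r.t. y and set equal to N: all terms match, so h'(y) = 0 and h is a constant absorbed into C.
General solution: -x^3y^2 - x^3y - 2x^2y + 2x^2 = C.


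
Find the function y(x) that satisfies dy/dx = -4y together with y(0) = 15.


General solution of y' = -4y is y = Ce^(-4x).
Apply y(0) = 15: C = 15.
Particular solution: y = 15e^(-4x).


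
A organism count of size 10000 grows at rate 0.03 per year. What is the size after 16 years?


The ODE dP/dt = 0.03P has solution P(t) = P(0)e^(0.03t).
Substitute P(0) = 10000 and t = 16: P(16) = 10000 e^(0.48) ≈ 16161.


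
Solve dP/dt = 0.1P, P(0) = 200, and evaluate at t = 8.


The ODE dP/dt = 0.1P has solution P(t) = P(0)e^(0.1t).
Substitute P(0) = 200 and t = 8: P(8) = 200 e^(0.80) ≈ 445.


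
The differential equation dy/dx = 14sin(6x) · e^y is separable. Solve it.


Separate: e^(-y) dy = 14sin(6x) dx.
Integrate: -e^(-y) = -(7/3)cos(6x) + C₀.
Rearrange: e^(-y) = (7/3)cos(6x) + C.


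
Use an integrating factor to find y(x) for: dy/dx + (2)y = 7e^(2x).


P(x) = 2 ⇒ μ = e^(2x).
(μ y)' = 7e^(4x) ⇒ μ y = (7/4)e^(4x) + C.
Divide by μ: y = (7/4)e^(2x) + Ce^(-2x).


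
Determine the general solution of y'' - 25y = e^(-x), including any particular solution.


Characteristic roots of r² - 25 = 0 are 5, -5.
y_h = C₁e^(5x) + C₂e^(-5x).
Forcing exponent -1 is not a characteristic root; try y_p = Ae^(-x).
Substitute: A·(1 + (0)·-1 + (-25)) = A·-24 = 1, so A = -1/24.
General solution: y = C₁e^(5x) + C₂e^(-5x) - (1/24)e^(-x).


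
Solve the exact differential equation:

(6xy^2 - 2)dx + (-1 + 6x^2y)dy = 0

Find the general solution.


Check exactness: ∂M/∂y = 12xy and ∂N/∂x = 12xy; equal, so the equation is exact.
Integrate M with respect to x (treating y as constant): ∫M dx = 3x^2y^2 - 2x + h(y).
Differentiate w.r.t. y and set equal to N: the x-dependent terms already match, leaving h'(y) = -1. Integrate: h(y) = -y.
So F(x,y) = -y + 3x^2y^2 - 2x.
General solution: -y + 3x^2y^2 - 2x = C.


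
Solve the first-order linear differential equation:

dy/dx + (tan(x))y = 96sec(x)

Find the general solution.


P(x) = tan(x) ⇒ μ = e^(∫tan(x)dx) = sec(x).
(sec(x) y)' = 96sec²(x) ⇒ sec(x) y = 96tan(x) + C.
Multiply by cos(x): y = 96sin(x) + C·cos(x).


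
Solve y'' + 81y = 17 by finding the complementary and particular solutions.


Homogeneous part: r² + 81 = 0 ⇒ r = ±9i, so y_h = C₁cos(9x) + C₂sin(9x).
Try constant y_p = A; plug in: 81A = 17 ⇒ A = 17/81.
General solution: y = C₁cos(9x) + C₂sin(9x) + 17/81.


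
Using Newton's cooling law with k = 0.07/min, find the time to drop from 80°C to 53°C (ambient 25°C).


From T(t) = T_a + (T₀ - T_a)e^(-kt), set T(t) = 53:
(53 - 25) / (80 - 25) = e^(-0.07t), so t = -ln(0.509)/0.07 ≈ 9.6 minutes.


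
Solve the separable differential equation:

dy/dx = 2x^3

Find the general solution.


Integrate both sides with respect to x: y = ∫ 2x^3 dx = (1/2)x^4 + C.


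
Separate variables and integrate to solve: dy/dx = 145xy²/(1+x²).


Separate: dy/y² = 145x/(1+x²) dx.
Integrate LHS: ∫ dy/y² = -1/y.
Integrate RHS via u = 1+x²: (145/2)ln(1+x²) + C.
Result: -1/y = (145/2)ln(1+x²) + C.


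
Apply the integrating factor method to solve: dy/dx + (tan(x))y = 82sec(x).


P(x) = tan(x) ⇒ μ = e^(∫tan(x)dx) = sec(x).
(sec(x) y)' = 82sec²(x) ⇒ sec(x) y = 82tan(x) + C.
Multiply by cos(x): y = 82sin(x) + C·cos(x).


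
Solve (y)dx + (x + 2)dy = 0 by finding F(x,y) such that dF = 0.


Check exactness: ∂M/∂y = 1 and ∂N/∂x = 1; equal, so the equation is exact.
Integrate M with respect to x (treating y as constant): ∫M dx = xy + h(y).
Differentiate w.r.t. y and set equal to N: the x-dependent terms already match, leaving h'(y) = 2. Integrate: h(y) = 2y.
So F(x,y) = xy + 2y.
General solution: xy + 2y = C.


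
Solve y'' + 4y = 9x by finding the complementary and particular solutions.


Homogeneous: r² + 4 = 0 ⇒ r = ±2i, y_h = C₁cos(2x) + C₂sin(2x).
Polynomial forcing; try y_p = Ax + B. Then y_p'' + 4 y_p = 4(Ax + B) = 9x, so B = 0 and A = 9/4.
General solution: y = C₁cos(2x) + C₂sin(2x) + (9/4)x.


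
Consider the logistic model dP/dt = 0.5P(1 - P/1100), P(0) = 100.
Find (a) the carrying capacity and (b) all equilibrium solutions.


Logistic ODE dP/dt = 0.5P(1 - P/1100) has equilibria where dP/dt = 0, i.e. P = 0 or P = 1100.
The coefficient (1 - P/K) = 0 when P = K, identifying K = 1100 as the carrying capacity.
(a) K = 1100; (b) equilibria P = 0 and P = 1100.


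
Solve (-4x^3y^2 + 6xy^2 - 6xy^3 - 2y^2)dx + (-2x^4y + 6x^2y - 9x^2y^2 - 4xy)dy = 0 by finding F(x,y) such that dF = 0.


Check exactness: ∂M/∂y = -8x^3y + 12xy - 18xy^2 - 4y and ∂N/∂x = -8x^3y + 12xy - 18xy^2 - 4y; equal, so the equation is exact.
Integrate M with respect to x (treating y as constant): ∫M dx = -x^4y^2 + 3x^2y^2 - 3x^2y^3 - 2xy^2 + h(y).
Differentiate w.r.t. y and set equal to N: all terms match, so h'(y) = 0 and h is a constant absorbed into C.
General solution: -x^4y^2 + 3x^2y^2 - 3x^2y^3 - 2xy^2 = C.


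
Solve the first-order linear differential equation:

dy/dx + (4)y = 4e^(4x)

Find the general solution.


P(x) = 4 ⇒ μ = e^(4x).
(μ y)' = 4e^(8x) ⇒ μ y = (4/8)e^(8x) + C.
Divide by μ: y = (1/2)e^(4x) + Ce^(-4x).


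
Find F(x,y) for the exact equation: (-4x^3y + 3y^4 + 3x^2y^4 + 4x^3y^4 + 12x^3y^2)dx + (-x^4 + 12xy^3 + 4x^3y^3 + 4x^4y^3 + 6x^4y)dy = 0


Check exactness: ∂M/∂y = -4x^3 + 12y^3 + 12x^2y^3 + 16x^3y^3 + 24x^3y and ∂N/∂x = -4x^3 + 12y^3 + 12x^2y^3 + 16x^3y^3 + 24x^3y; equal, so the equation is exact.
Integrate M with respect to x (treating y as constant): ∫M dx = -x^4y + 3xy^4 + x^3y^4 + x^4y^4 + 3x^4y^2 + h(y).
Differentiate w.r.t. y and set equal to N: all terms match, so h'(y) = 0 and h is a constant absorbed into C.
General solution: -x^4y + 3xy^4 + x^3y^4 + x^4y^4 + 3x^4y^2 = C.


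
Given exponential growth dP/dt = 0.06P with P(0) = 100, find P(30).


The ODE dP/dt = 0.06P has solution P(t) = P(0)e^(0.06t).
Substitute P(0) = 100 and t = 30: P(30) = 100 e^(1.80) ≈ 605.


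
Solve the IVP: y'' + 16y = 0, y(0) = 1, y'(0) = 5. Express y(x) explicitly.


Characteristic roots of r² + 16 = 0 are ±4i, so y = C₁cos(4x) + C₂sin(4x).
Apply y(0) = 1: C₁ = 1. Differentiate and apply y'(0) = 5: 4·C₂ = 5, so C₂ = 5/4.
Particular solution: y = cos(4x) + (5/4)sin(4x).


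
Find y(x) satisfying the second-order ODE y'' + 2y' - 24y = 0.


Characteristic equation: r² + 2r - 24 = 0.
Factor: (r + 6)(r - 4) = 0 ⇒ r = -6, 4 (distinct real).
General solution: y = C₁e^(-6x) + C₂e^(4x).


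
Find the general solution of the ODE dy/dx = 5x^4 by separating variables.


Integrate both sides with respect to x: y = ∫ 5x^4 dx = x^5 + C.


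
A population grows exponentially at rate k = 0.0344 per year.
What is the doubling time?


Exponential growth: P(t) = P₀ e^(0.0344t). Set P(t)/P₀ = 2: e^(0.0344t) = 2.
Solve: t = ln(2)/0.0344 ≈ 20.15 years.


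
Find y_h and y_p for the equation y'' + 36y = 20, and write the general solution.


Homogeneous part: r² + 36 = 0 ⇒ r = ±6i, so y_h = C₁cos(6x) + C₂sin(6x).
Try constant y_p = A; plug in: 36A = 20 ⇒ A = 5/9.
General solution: y = C₁cos(6x) + C₂sin(6x) + 5/9.


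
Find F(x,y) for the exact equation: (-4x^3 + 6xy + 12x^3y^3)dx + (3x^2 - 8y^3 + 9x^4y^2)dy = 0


Check exactness: ∂M/∂y = 6x + 36x^3y^2 and ∂N/∂x = 6x + 36x^3y^2; equal, so the equation is exact.
Integrate M with respect to x (treating y as constant): ∫M dx = -x^4 + 3x^2y + 3x^4y^3 + h(y).
Differentiate w.r.t. y and set equal to N: the x-dependent terms already match, leaving h'(y) = -8y^3. Integrate: h(y) = -2y^4.
So F(x,y) = -x^4 + 3x^2y - 2y^4 + 3x^4y^3.
General solution: -x^4 + 3x^2y - 2y^4 + 3x^4y^3 = C.


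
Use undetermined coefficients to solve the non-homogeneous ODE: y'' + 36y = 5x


Homogeneous: r² + 36 = 0 ⇒ r = ±6i, y_h = C₁cos(6x) + C₂sin(6x).
Polynomial forcing; try y_p = Ax + B. Then y_p'' + 36 y_p = 36(Ax + B) = 5x, so B = 0 and A = 5/36.
General solution: y = C₁cos(6x) + C₂sin(6x) + (5/36)x.


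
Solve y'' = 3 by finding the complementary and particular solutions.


Characteristic polynomial (r - 0)² = 0; repeated root r = 0.
y_h = (C₁ + C₂x). Forcing matches the repeated root (resonance), so try y_p = Ax².
Substitute and solve for A: 2A = 3, so A = 3/2.
General solution: y = C₁ + C₂x + (3/2)x².


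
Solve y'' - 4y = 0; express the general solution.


Characteristic equation: r² - 4 = 0.
Factor: (r - 2)(r + 2) = 0 ⇒ r = 2, -2 (distinct real).
General solution: y = C₁e^(2x) + C₂e^(-2x).


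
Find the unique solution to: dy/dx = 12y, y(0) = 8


General solution of y' = 12y is y = Ce^(12x).
Apply y(0) = 8: C = 8.
Particular solution: y = 8e^(12x).


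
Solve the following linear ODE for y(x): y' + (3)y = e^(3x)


P(x) = 3 ⇒ μ = e^(3x).
(μ y)' = e^(6x) ⇒ μ y = (1/6)e^(6x) + C.
Divide by μ: y = (1/6)e^(3x) + Ce^(-3x).


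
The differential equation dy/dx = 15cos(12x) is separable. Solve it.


g(y) = 1, so integrate directly: y = ∫ 15cos(12x) dx = (5/4)sin(12x) + C.


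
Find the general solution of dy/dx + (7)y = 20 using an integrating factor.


P(x) = 7, Q(x) = 20; integrating factor μ = e^(7x).
(μ y)' = 20e^(7x) ⇒ μ y = (20/7)e^(7x) + C.
Divide by μ: y = 20/7 + Ce^(-7x).


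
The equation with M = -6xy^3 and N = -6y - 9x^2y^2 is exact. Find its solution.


Check exactness: ∂M/∂y = -18xy^2 and ∂N/∂x = -18xy^2; equal, so the equation is exact.
Integrate M with respect to x (treating y as constant): ∫M dx = -3x^2y^3 + h(y).
Differentiate w.r.t. y and set equal to N: the x-dependent terms already match, leaving h'(y) = -6y. Integrate: h(y) = -3y^2.
So F(x,y) = -3y^2 - 3x^2y^3.
General solution: -3y^2 - 3x^2y^3 = C.


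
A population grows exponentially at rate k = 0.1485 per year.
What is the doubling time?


Exponential growth: P(t) = P₀ e^(0.1485t). Set P(t)/P₀ = 2: e^(0.1485t) = 2.
Solve: t = ln(2)/0.1485 ≈ 4.67 years.


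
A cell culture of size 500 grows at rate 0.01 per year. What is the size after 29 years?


The ODE dP/dt = 0.01P has solution P(t) = P(0)e^(0.01t).
Substitute P(0) = 500 and t = 29: P(29) = 500 e^(0.29) ≈ 668.


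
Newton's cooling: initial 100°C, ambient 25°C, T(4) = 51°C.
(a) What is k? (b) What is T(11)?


Newton's law: T(t) = T_a + (T₀ - T_a)e^(-kt).
(a) Use T(4) = 51: (51 - 25)/(100 - 25) = e^(-k·4), so k = -ln(0.347)/4 ≈ 0.2648.
(b) Apply k to t = 11: T(11) = 25 + (75)e^(-2.913) ≈ 29.1°C.


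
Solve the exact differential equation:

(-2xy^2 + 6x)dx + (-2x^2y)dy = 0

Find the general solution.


Check exactness: ∂M/∂y = -4xy and ∂N/∂x = -4xy; equal, so the equation is exact.
Integrate M with respect to x (treating y as constant): ∫M dx = -x^2y^2 + 3x^2 + h(y).
Differentiate w.r.t. y and set equal to N: all terms match, so h'(y) = 0 and h is a constant absorbed into C.
General solution: -x^2y^2 + 3x^2 = C.


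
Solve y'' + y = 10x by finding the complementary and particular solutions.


Homogeneous: r² + 1 = 0 ⇒ r = ±1i, y_h = C₁cos(x) + C₂sin(x).
Polynomial forcing; try y_p = Ax + B. Then y_p'' + 1 y_p = 1(Ax + B) = 10x, so B = 0 and A = 10.
General solution: y = C₁cos(x) + C₂sin(x) + 10x.


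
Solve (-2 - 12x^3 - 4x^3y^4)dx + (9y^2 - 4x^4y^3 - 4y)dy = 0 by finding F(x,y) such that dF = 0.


Check exactness: ∂M/∂y = -16x^3y^3 and ∂N/∂x = -16x^3y^3; equal, so the equation is exact.
Integrate M with respect to x (treating y as constant): ∫M dx = -2x - 3x^4 - x^4y^4 + h(y).
Differentiate w.r.t. y and set equal to N: the x-dependent terms already match, leaving h'(y) = 9y^2 - 4y. Integrate: h(y) = 3y^3 - 2y^2.
So F(x,y) = -2x + 3y^3 - 3x^4 - x^4y^4 - 2y^2.
General solution: -2x + 3y^3 - 3x^4 - x^4y^4 - 2y^2 = C.


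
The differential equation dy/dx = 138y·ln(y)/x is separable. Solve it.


Separate: dy/[y ln(y)] = 138 dx/x.
Substitute u = ln(y): du/u = 138 dx/x.
Integrate: ln|ln(y)| = 138ln|x| + C₀, hence ln(y) = C·x^138.


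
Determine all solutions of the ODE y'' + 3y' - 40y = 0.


Characteristic equation: r² + 3r - 40 = 0.
Factor: (r - 5)(r + 8) = 0 ⇒ r = 5, -8 (distinct real).
General solution: y = C₁e^(5x) + C₂e^(-8x).


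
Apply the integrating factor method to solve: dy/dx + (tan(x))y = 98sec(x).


P(x) = tan(x) ⇒ μ = e^(∫tan(x)dx) = sec(x).
(sec(x) y)' = 98sec²(x) ⇒ sec(x) y = 98tan(x) + C.
Multiply by cos(x): y = 98sin(x) + C·cos(x).


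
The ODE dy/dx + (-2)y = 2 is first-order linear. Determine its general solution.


P(x) = -2 ⇒ μ = e^(-2x).
(μ y)' = 2e^(-2x) ⇒ μ y = -e^(-2x) + C.
Divide by μ: y = -1 + Ce^(2x).


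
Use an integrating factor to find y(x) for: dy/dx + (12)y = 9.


P(x) = 12, Q(x) = 9; integrating factor μ = e^(12x).
(μ y)' = 9e^(12x) ⇒ μ y = (3/4)e^(12x) + C.
Divide by μ: y = 3/4 + Ce^(-12x).


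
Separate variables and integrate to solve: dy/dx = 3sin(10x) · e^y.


Separate: e^(-y) dy = 3sin(10x) dx.
Integrate: -e^(-y) = -(3/10)cos(10x) + C₀.
Rearrange: e^(-y) = (3/10)cos(10x) + C.


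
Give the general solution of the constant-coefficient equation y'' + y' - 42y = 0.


Characteristic equation: r² + r - 42 = 0.
Factor: (r + 7)(r - 6) = 0 ⇒ r = -7, 6 (distinct real).
General solution: y = C₁e^(-7x) + C₂e^(6x).


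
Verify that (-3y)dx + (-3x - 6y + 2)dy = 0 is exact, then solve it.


Check exactness: ∂M/∂y = -3 and ∂N/∂x = -3; equal, so the equation is exact.
Integrate M with respect to x (treating y as constant): ∫M dx = -3xy + h(y).
Differentiate w.r.t. y and set equal to N: the x-dependent terms already match, leaving h'(y) = -6y + 2. Integrate: h(y) = -3y^2 + 2y.
So F(x,y) = -3xy - 3y^2 + 2y.
General solution: -3xy - 3y^2 + 2y = C.


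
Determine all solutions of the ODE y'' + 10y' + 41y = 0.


Characteristic equation: r² + 10r + 41 = 0.
Discriminant is negative; roots r = -5 ± 4i (complex conjugate pair).
General solution uses e^(α x)(C₁ cos(β x) + C₂ sin(β x)): y = e^(-5x)(C₁cos(4x) + C₂sin(4x)).


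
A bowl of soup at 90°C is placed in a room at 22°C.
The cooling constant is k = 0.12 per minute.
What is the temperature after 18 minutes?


Newton's law: dT/dt = -k(T - T_a) has solution T(t) = T_a + (T₀ - T_a)e^(-kt).
Plug in T_a = 22, T₀ = 90, k = 0.12, t = 18: T(18) = 22 + (68)e^(-2.16) ≈ 29.8°C.


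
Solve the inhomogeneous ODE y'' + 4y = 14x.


Homogeneous: r² + 4 = 0 ⇒ r = ±2i, y_h = C₁cos(2x) + C₂sin(2x).
Polynomial forcing; try y_p = Ax + B. Then y_p'' + 4 y_p = 4(Ax + B) = 14x, so B = 0 and A = 7/2.
General solution: y = C₁cos(2x) + C₂sin(2x) + (7/2)x.


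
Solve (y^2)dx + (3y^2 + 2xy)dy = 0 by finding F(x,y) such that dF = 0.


Check exactness: ∂M/∂y = 2y and ∂N/∂x = 2y; equal, so the equation is exact.
Integrate M with respect to x (treating y as constant): ∫M dx = xy^2 + h(y).
Differentiate w.r.t. y and set equal to N: the x-dependent terms already match, leaving h'(y) = 3y^2. Integrate: h(y) = y^3.
So F(x,y) = y^3 + xy^2.
General solution: y^3 + xy^2 = C.


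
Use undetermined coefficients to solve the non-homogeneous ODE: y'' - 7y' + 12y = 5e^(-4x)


Characteristic roots of r² - 7r + 12 = 0 are 3, 4.
y_h = C₁e^(3x) + C₂e^(4x).
Forcing exponent -4 is not a characteristic root; try y_p = Ae^(-4x).
Substitute: A·(16 + (-7)·-4 + (12)) = A·56 = 5, so A = 5/56.
General solution: y = C₁e^(3x) + C₂e^(4x) + (5/56)e^(-4x).


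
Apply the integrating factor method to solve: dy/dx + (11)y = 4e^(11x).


P(x) = 11 ⇒ μ = e^(11x).
(μ y)' = 4e^(22x) ⇒ μ y = (4/22)e^(22x) + C.
Divide by μ: y = (2/11)e^(11x) + Ce^(-11x).


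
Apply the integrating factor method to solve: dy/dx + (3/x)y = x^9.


P(x) = 3/x ⇒ μ = x^3.
(x^3 y)' = x^3·x^9 = x^12.
Integrate: x^3 y = x^13/(13) + C.
Solve for y: y = (1/13)x^10 + C/x^3.


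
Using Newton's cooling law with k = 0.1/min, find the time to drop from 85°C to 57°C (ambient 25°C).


From T(t) = T_a + (T₀ - T_a)e^(-kt), set T(t) = 57:
(57 - 25) / (85 - 25) = e^(-0.1t), so t = -ln(0.533)/0.1 ≈ 6.3 minutes.


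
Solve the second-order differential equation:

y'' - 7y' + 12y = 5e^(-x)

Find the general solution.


Characteristic roots of r² - 7r + 12 = 0 are 4, 3.
y_h = C₁e^(4x) + C₂e^(3x).
Forcing exponent -1 is not a characteristic root; try y_p = Ae^(-x).
Substitute: A·(1 + (-7)·-1 + (12)) = A·20 = 5, so A = 1/4.
General solution: y = C₁e^(4x) + C₂e^(3x) + (1/4)e^(-x).


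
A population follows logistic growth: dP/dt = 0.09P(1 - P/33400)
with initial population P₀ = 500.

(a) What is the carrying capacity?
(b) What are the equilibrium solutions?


Logistic ODE dP/dt = 0.09P(1 - P/33400) has equilibria where dP/dt = 0, i.e. P = 0 or P = 33400.
The coefficient (1 - P/K) = 0 when P = K, identifying K = 33400 as the carrying capacity.
(a) K = 33400; (b) equilibria P = 0 and P = 33400.


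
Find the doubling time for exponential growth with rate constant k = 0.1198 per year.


Exponential growth: P(t) = P₀ e^(0.1198t). Set P(t)/P₀ = 2: e^(0.1198t) = 2.
Solve: t = ln(2)/0.1198 ≈ 5.79 years.


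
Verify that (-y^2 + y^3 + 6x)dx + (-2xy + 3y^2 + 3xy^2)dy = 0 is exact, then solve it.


Check exactness: ∂M/∂y = -2y + 3y^2 and ∂N/∂x = -2y + 3y^2; equal, so the equation is exact.
Integrate M with respect to x (treating y as constant): ∫M dx = -xy^2 + xy^3 + 3x^2 + h(y).
Differentiate w.r.t. y and set equal to N: the x-dependent terms already match, leaving h'(y) = 3y^2. Integrate: h(y) = y^3.
So F(x,y) = -xy^2 + y^3 + xy^3 + 3x^2.
General solution: -xy^2 + y^3 + xy^3 + 3x^2 = C.


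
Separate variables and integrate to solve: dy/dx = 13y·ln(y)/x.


Separate: dy/[y ln(y)] = 13 dx/x.
Substitute u = ln(y): du/u = 13 dx/x.
Integrate: ln|ln(y)| = 13ln|x| + C₀, hence ln(y) = C·x^13.


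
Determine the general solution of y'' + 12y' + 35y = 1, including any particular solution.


Characteristic roots of r² + 12r + 35 = 0 are -5, -7.
y_h = C₁e^(-5x) + C₂e^(-7x).
Constant forcing; try y_p = A. Then 35A = 1 ⇒ A = 1/35.
General solution: y = C₁e^(-5x) + C₂e^(-7x) + 1/35.


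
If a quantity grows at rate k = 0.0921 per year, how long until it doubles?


Exponential growth: P(t) = P₀ e^(0.0921t). Set P(t)/P₀ = 2: e^(0.0921t) = 2.
Solve: t = ln(2)/0.0921 ≈ 7.53 years.


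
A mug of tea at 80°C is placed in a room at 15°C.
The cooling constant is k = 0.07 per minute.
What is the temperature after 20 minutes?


Newton's law: dT/dt = -k(T - T_a) has solution T(t) = T_a + (T₀ - T_a)e^(-kt).
Plug in T_a = 15, T₀ = 80, k = 0.07, t = 20: T(20) = 15 + (65)e^(-1.40) ≈ 31.0°C.


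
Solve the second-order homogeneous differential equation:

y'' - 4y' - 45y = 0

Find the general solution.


Characteristic equation: r² - 4r - 45 = 0.
Factor: (r - 9)(r + 5) = 0 ⇒ r = 9, -5 (distinct real).
General solution: y = C₁e^(9x) + C₂e^(-5x).


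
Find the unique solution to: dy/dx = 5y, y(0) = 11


General solution of y' = 5y is y = Ce^(5x).
Apply y(0) = 11: C = 11.
Particular solution: y = 11e^(5x).


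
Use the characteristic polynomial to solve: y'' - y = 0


Characteristic equation: r² - 1 = 0.
Factor: (r + 1)(r - 1) = 0 ⇒ r = -1, 1 (distinct real).
General solution: y = C₁e^(-x) + C₂e^(x).


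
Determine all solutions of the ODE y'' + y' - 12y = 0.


Characteristic equation: r² + r - 12 = 0.
Factor: (r + 4)(r - 3) = 0 ⇒ r = -4, 3 (distinct real).
General solution: y = C₁e^(-4x) + C₂e^(3x).


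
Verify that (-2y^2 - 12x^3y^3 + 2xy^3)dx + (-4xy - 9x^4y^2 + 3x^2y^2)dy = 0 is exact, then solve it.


Check exactness: ∂M/∂y = -4y - 36x^3y^2 + 6xy^2 and ∂N/∂x = -4y - 36x^3y^2 + 6xy^2; equal, so the equation is exact.
Integrate M with respect to x (treating y as constant): ∫M dx = -2xy^2 - 3x^4y^3 + x^2y^3 + h(y).
Differentiate w.r.t. y and set equal to N: all terms match, so h'(y) = 0 and h is a constant absorbed into C.
General solution: -2xy^2 - 3x^4y^3 + x^2y^3 = C.


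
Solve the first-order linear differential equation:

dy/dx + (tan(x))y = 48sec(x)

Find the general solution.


P(x) = tan(x) ⇒ μ = e^(∫tan(x)dx) = sec(x).
(sec(x) y)' = 48sec²(x) ⇒ sec(x) y = 48tan(x) + C.
Multiply by cos(x): y = 48sin(x) + C·cos(x).


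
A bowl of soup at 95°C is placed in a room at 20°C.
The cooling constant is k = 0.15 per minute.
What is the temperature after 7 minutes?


Newton's law: dT/dt = -k(T - T_a) has solution T(t) = T_a + (T₀ - T_a)e^(-kt).
Plug in T_a = 20, T₀ = 95, k = 0.15, t = 7: T(7) = 20 + (75)e^(-1.05) ≈ 46.2°C.


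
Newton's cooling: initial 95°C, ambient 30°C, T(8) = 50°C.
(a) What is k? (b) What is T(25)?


Newton's law: T(t) = T_a + (T₀ - T_a)e^(-kt).
(a) Use T(8) = 50: (50 - 30)/(95 - 30) = e^(-k·8), so k = -ln(0.308)/8 ≈ 0.1473.
(b) Apply k to t = 25: T(25) = 30 + (65)e^(-3.683) ≈ 31.6°C.


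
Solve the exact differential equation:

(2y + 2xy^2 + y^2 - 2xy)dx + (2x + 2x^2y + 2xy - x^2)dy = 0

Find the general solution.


Check exactness: ∂M/∂y = 2 + 4xy + 2y - 2x and ∂N/∂x = 2 + 4xy + 2y - 2x; equal, so the equation is exact.
Integrate M with respect to x (treating y as constant): ∫M dx = 2xy + x^2y^2 + xy^2 - x^2y + h(y).
Differentiate w.r.t. y and set equal to N: all terms match, so h'(y) = 0 and h is a constant absorbed into C.
General solution: 2xy + x^2y^2 + xy^2 - x^2y = C.


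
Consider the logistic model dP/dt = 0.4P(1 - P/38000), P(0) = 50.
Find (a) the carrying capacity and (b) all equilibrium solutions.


Logistic ODE dP/dt = 0.4P(1 - P/38000) has equilibria where dP/dt = 0, i.e. P = 0 or P = 38000.
The coefficient (1 - P/K) = 0 when P = K, identifying K = 38000 as the carrying capacity.
(a) K = 38000; (b) equilibria P = 0 and P = 38000.


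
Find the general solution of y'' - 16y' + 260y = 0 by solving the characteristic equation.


Characteristic equation: r² - 16r + 260 = 0.
Discriminant is negative; roots r = 8 ± 14i (complex conjugate pair).
General solution uses e^(α x)(C₁ cos(β x) + C₂ sin(β x)): y = e^(8x)(C₁cos(14x) + C₂sin(14x)).


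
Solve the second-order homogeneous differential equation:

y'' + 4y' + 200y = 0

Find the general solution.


Characteristic equation: r² + 4r + 200 = 0.
Discriminant is negative; roots r = -2 ± 14i (complex conjugate pair).
General solution uses e^(α x)(C₁ cos(β x) + C₂ sin(β x)): y = e^(-2x)(C₁cos(14x) + C₂sin(14x)).


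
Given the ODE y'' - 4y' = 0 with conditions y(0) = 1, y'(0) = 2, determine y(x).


Characteristic roots of r² - 4r = 0 are 4, 0.
General solution y = c₁ e^(4x) + c₂.
Apply y(0) = 1: c₁ + c₂ = 1. Apply y'(0) = 2: 4 c₁ + 0 c₂ = 2.
Solve: c₁ = 1/2, c₂ = 1/2.
Particular solution: y = (1/2)e^(4x) + 1/2.


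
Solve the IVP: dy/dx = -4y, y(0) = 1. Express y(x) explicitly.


General solution of y' = -4y is y = Ce^(-4x).
Apply y(0) = 1: C = 1.
Particular solution: y = e^(-4x).


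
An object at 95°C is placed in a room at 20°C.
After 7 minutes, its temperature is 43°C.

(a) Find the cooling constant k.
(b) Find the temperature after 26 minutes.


Newton's law: T(t) = T_a + (T₀ - T_a)e^(-kt).
(a) Use T(7) = 43: (43 - 20)/(95 - 20) = e^(-k·7), so k = -ln(0.307)/7 ≈ 0.1689.
(b) Apply k to t = 26: T(26) = 20 + (75)e^(-4.390) ≈ 20.9°C.


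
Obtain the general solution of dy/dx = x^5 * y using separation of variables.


Separate variables: dy/y = x^5 dx.
Integrate: ln|y| = (1/6)x^6 + C₀.
Exponentiate: y = Ce^((1/6)x^6).


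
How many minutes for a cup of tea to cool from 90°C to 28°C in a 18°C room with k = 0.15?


From T(t) = T_a + (T₀ - T_a)e^(-kt), set T(t) = 28:
(28 - 18) / (90 - 18) = e^(-0.15t), so t = -ln(0.139)/0.15 ≈ 13.2 minutes.
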